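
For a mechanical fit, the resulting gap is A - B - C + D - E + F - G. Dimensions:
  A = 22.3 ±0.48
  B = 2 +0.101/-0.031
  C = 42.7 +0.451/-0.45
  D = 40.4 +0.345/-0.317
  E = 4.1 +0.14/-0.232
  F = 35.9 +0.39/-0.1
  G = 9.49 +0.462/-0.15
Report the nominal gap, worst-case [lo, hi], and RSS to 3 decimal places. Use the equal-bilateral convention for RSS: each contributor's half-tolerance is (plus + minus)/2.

Stack each dimension's contribution:
  +A: nom +22.300 → Σnom=22.300; wc +0.480/-0.480 → slack +0.480/-0.480; half-tol=0.480, Σhalf²=0.230400
  -B: nom -2.000 → Σnom=20.300; wc +0.031/-0.101 → slack +0.511/-0.581; half-tol=0.066, Σhalf²=0.234756
  -C: nom -42.700 → Σnom=-22.400; wc +0.450/-0.451 → slack +0.961/-1.032; half-tol=0.451, Σhalf²=0.437706
  +D: nom +40.400 → Σnom=18.000; wc +0.345/-0.317 → slack +1.306/-1.349; half-tol=0.331, Σhalf²=0.547267
  -E: nom -4.100 → Σnom=13.900; wc +0.232/-0.140 → slack +1.538/-1.489; half-tol=0.186, Σhalf²=0.581863
  +F: nom +35.900 → Σnom=49.800; wc +0.390/-0.100 → slack +1.928/-1.589; half-tol=0.245, Σhalf²=0.641888
  -G: nom -9.490 → Σnom=40.310; wc +0.150/-0.462 → slack +2.078/-2.051; half-tol=0.306, Σhalf²=0.735524
Nominal = 40.310. Worst-case = [40.310 - 2.051, 40.310 + 2.078] = [38.259, 42.388]. RSS = √0.735524 = 0.858.

nominal=40.310 wc=[38.259,42.388] rss=0.858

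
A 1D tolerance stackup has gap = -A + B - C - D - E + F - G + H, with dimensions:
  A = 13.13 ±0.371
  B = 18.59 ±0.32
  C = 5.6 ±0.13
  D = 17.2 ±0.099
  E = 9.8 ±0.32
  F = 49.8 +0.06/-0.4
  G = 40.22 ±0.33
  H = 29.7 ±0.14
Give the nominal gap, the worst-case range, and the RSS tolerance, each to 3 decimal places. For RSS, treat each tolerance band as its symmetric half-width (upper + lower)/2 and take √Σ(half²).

nominal=12.140 wc=[10.030,13.910] rss=0.742

Stack each dimension's contribution:
  -A: nom -13.130 → Σnom=-13.130; wc +0.371/-0.371 → slack +0.371/-0.371; half-tol=0.371, Σhalf²=0.137641
  +B: nom +18.590 → Σnom=5.460; wc +0.320/-0.320 → slack +0.691/-0.691; half-tol=0.320, Σhalf²=0.240041
  -C: nom -5.600 → Σnom=-0.140; wc +0.130/-0.130 → slack +0.821/-0.821; half-tol=0.130, Σhalf²=0.256941
  -D: nom -17.200 → Σnom=-17.340; wc +0.099/-0.099 → slack +0.920/-0.920; half-tol=0.099, Σhalf²=0.266742
  -E: nom -9.800 → Σnom=-27.140; wc +0.320/-0.320 → slack +1.240/-1.240; half-tol=0.320, Σhalf²=0.369142
  +F: nom +49.800 → Σnom=22.660; wc +0.060/-0.400 → slack +1.300/-1.640; half-tol=0.230, Σhalf²=0.422042
  -G: nom -40.220 → Σnom=-17.560; wc +0.330/-0.330 → slack +1.630/-1.970; half-tol=0.330, Σhalf²=0.530942
  +H: nom +29.700 → Σnom=12.140; wc +0.140/-0.140 → slack +1.770/-2.110; half-tol=0.140, Σhalf²=0.550542
Nominal = 12.140. Worst-case = [12.140 - 2.110, 12.140 + 1.770] = [10.030, 13.910]. RSS = √0.550542 = 0.742.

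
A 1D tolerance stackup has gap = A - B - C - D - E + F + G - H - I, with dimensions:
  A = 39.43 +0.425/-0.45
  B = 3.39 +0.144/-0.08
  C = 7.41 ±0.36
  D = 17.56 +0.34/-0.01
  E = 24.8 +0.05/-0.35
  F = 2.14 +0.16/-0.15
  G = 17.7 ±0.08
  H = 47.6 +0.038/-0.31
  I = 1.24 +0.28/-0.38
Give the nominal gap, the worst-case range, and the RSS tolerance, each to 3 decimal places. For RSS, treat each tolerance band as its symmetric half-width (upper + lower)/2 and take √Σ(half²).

nominal=-42.730 wc=[-44.622,-40.575] rss=0.757

Stack each dimension's contribution:
  +A: nom +39.430 → Σnom=39.430; wc +0.425/-0.450 → slack +0.425/-0.450; half-tol=0.438, Σhalf²=0.191406
  -B: nom -3.390 → Σnom=36.040; wc +0.080/-0.144 → slack +0.505/-0.594; half-tol=0.112, Σhalf²=0.203950
  -C: nom -7.410 → Σnom=28.630; wc +0.360/-0.360 → slack +0.865/-0.954; half-tol=0.360, Σhalf²=0.333550
  -D: nom -17.560 → Σnom=11.070; wc +0.010/-0.340 → slack +0.875/-1.294; half-tol=0.175, Σhalf²=0.364175
  -E: nom -24.800 → Σnom=-13.730; wc +0.350/-0.050 → slack +1.225/-1.344; half-tol=0.200, Σhalf²=0.404175
  +F: nom +2.140 → Σnom=-11.590; wc +0.160/-0.150 → slack +1.385/-1.494; half-tol=0.155, Σhalf²=0.428200
  +G: nom +17.700 → Σnom=6.110; wc +0.080/-0.080 → slack +1.465/-1.574; half-tol=0.080, Σhalf²=0.434600
  -H: nom -47.600 → Σnom=-41.490; wc +0.310/-0.038 → slack +1.775/-1.612; half-tol=0.174, Σhalf²=0.464876
  -I: nom -1.240 → Σnom=-42.730; wc +0.380/-0.280 → slack +2.155/-1.892; half-tol=0.330, Σhalf²=0.573776
Nominal = -42.730. Worst-case = [-42.730 - 1.892, -42.730 + 2.155] = [-44.622, -40.575]. RSS = √0.573776 = 0.757.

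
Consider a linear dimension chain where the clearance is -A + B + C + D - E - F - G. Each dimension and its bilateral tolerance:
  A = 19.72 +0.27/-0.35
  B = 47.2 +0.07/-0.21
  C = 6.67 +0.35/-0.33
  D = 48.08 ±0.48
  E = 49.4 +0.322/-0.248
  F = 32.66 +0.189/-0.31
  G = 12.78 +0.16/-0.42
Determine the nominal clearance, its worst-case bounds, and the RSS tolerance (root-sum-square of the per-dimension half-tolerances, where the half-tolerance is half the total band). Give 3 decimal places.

Stack each dimension's contribution:
  -A: nom -19.720 → Σnom=-19.720; wc +0.350/-0.270 → slack +0.350/-0.270; half-tol=0.310, Σhalf²=0.096100
  +B: nom +47.200 → Σnom=27.480; wc +0.070/-0.210 → slack +0.420/-0.480; half-tol=0.140, Σhalf²=0.115700
  +C: nom +6.670 → Σnom=34.150; wc +0.350/-0.330 → slack +0.770/-0.810; half-tol=0.340, Σhalf²=0.231300
  +D: nom +48.080 → Σnom=82.230; wc +0.480/-0.480 → slack +1.250/-1.290; half-tol=0.480, Σhalf²=0.461700
  -E: nom -49.400 → Σnom=32.830; wc +0.248/-0.322 → slack +1.498/-1.612; half-tol=0.285, Σhalf²=0.542925
  -F: nom -32.660 → Σnom=0.170; wc +0.310/-0.189 → slack +1.808/-1.801; half-tol=0.249, Σhalf²=0.605175
  -G: nom -12.780 → Σnom=-12.610; wc +0.420/-0.160 → slack +2.228/-1.961; half-tol=0.290, Σhalf²=0.689275
Nominal = -12.610. Worst-case = [-12.610 - 1.961, -12.610 + 2.228] = [-14.571, -10.382]. RSS = √0.689275 = 0.830.

nominal=-12.610 wc=[-14.571,-10.382] rss=0.830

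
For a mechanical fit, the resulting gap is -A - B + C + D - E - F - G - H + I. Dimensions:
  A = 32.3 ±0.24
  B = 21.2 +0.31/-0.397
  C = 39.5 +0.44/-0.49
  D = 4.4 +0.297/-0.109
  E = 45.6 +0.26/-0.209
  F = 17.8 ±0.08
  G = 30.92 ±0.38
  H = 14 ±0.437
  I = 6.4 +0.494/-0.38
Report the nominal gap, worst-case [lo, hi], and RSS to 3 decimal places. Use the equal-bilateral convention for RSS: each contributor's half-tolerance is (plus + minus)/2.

Stack each dimension's contribution:
  -A: nom -32.300 → Σnom=-32.300; wc +0.240/-0.240 → slack +0.240/-0.240; half-tol=0.240, Σhalf²=0.057600
  -B: nom -21.200 → Σnom=-53.500; wc +0.397/-0.310 → slack +0.637/-0.550; half-tol=0.354, Σhalf²=0.182562
  +C: nom +39.500 → Σnom=-14.000; wc +0.440/-0.490 → slack +1.077/-1.040; half-tol=0.465, Σhalf²=0.398787
  +D: nom +4.400 → Σnom=-9.600; wc +0.297/-0.109 → slack +1.374/-1.149; half-tol=0.203, Σhalf²=0.439996
  -E: nom -45.600 → Σnom=-55.200; wc +0.209/-0.260 → slack +1.583/-1.409; half-tol=0.234, Σhalf²=0.494986
  -F: nom -17.800 → Σnom=-73.000; wc +0.080/-0.080 → slack +1.663/-1.489; half-tol=0.080, Σhalf²=0.501386
  -G: nom -30.920 → Σnom=-103.920; wc +0.380/-0.380 → slack +2.043/-1.869; half-tol=0.380, Σhalf²=0.645786
  -H: nom -14.000 → Σnom=-117.920; wc +0.437/-0.437 → slack +2.480/-2.306; half-tol=0.437, Σhalf²=0.836755
  +I: nom +6.400 → Σnom=-111.520; wc +0.494/-0.380 → slack +2.974/-2.686; half-tol=0.437, Σhalf²=1.027724
Nominal = -111.520. Worst-case = [-111.520 - 2.686, -111.520 + 2.974] = [-114.206, -108.546]. RSS = √1.027724 = 1.014.

nominal=-111.520 wc=[-114.206,-108.546] rss=1.014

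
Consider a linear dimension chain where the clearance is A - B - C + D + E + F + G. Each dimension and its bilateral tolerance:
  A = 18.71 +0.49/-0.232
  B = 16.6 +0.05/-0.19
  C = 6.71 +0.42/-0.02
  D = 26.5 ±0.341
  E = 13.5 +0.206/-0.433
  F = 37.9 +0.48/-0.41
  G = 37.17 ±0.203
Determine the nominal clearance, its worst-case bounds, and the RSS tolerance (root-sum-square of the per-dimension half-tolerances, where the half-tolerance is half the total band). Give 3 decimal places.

Stack each dimension's contribution:
  +A: nom +18.710 → Σnom=18.710; wc +0.490/-0.232 → slack +0.490/-0.232; half-tol=0.361, Σhalf²=0.130321
  -B: nom -16.600 → Σnom=2.110; wc +0.190/-0.050 → slack +0.680/-0.282; half-tol=0.120, Σhalf²=0.144721
  -C: nom -6.710 → Σnom=-4.600; wc +0.020/-0.420 → slack +0.700/-0.702; half-tol=0.220, Σhalf²=0.193121
  +D: nom +26.500 → Σnom=21.900; wc +0.341/-0.341 → slack +1.041/-1.043; half-tol=0.341, Σhalf²=0.309402
  +E: nom +13.500 → Σnom=35.400; wc +0.206/-0.433 → slack +1.247/-1.476; half-tol=0.320, Σhalf²=0.411482
  +F: nom +37.900 → Σnom=73.300; wc +0.480/-0.410 → slack +1.727/-1.886; half-tol=0.445, Σhalf²=0.609507
  +G: nom +37.170 → Σnom=110.470; wc +0.203/-0.203 → slack +1.930/-2.089; half-tol=0.203, Σhalf²=0.650716
Nominal = 110.470. Worst-case = [110.470 - 2.089, 110.470 + 1.930] = [108.381, 112.400]. RSS = √0.650716 = 0.807.

nominal=110.470 wc=[108.381,112.400] rss=0.807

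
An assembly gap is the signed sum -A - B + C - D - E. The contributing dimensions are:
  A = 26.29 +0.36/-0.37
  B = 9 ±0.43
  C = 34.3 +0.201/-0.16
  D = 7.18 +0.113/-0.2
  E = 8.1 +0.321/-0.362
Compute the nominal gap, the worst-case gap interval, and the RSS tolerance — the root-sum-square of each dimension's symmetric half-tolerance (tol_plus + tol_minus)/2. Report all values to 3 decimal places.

nominal=-16.270 wc=[-17.654,-14.707] rss=0.701

Stack each dimension's contribution:
  -A: nom -26.290 → Σnom=-26.290; wc +0.370/-0.360 → slack +0.370/-0.360; half-tol=0.365, Σhalf²=0.133225
  -B: nom -9.000 → Σnom=-35.290; wc +0.430/-0.430 → slack +0.800/-0.790; half-tol=0.430, Σhalf²=0.318125
  +C: nom +34.300 → Σnom=-0.990; wc +0.201/-0.160 → slack +1.001/-0.950; half-tol=0.180, Σhalf²=0.350705
  -D: nom -7.180 → Σnom=-8.170; wc +0.200/-0.113 → slack +1.201/-1.063; half-tol=0.157, Σhalf²=0.375197
  -E: nom -8.100 → Σnom=-16.270; wc +0.362/-0.321 → slack +1.563/-1.384; half-tol=0.342, Σhalf²=0.491820
Nominal = -16.270. Worst-case = [-16.270 - 1.384, -16.270 + 1.563] = [-17.654, -14.707]. RSS = √0.491820 = 0.701.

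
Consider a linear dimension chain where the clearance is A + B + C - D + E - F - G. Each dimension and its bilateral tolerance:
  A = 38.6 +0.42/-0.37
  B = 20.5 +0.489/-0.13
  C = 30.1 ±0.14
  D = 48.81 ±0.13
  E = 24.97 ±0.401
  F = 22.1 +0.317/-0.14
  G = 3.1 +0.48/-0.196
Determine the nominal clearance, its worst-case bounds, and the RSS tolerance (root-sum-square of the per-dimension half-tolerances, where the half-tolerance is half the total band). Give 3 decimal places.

nominal=40.160 wc=[38.192,42.076] rss=0.785

Stack each dimension's contribution:
  +A: nom +38.600 → Σnom=38.600; wc +0.420/-0.370 → slack +0.420/-0.370; half-tol=0.395, Σhalf²=0.156025
  +B: nom +20.500 → Σnom=59.100; wc +0.489/-0.130 → slack +0.909/-0.500; half-tol=0.309, Σhalf²=0.251815
  +C: nom +30.100 → Σnom=89.200; wc +0.140/-0.140 → slack +1.049/-0.640; half-tol=0.140, Σhalf²=0.271415
  -D: nom -48.810 → Σnom=40.390; wc +0.130/-0.130 → slack +1.179/-0.770; half-tol=0.130, Σhalf²=0.288315
  +E: nom +24.970 → Σnom=65.360; wc +0.401/-0.401 → slack +1.580/-1.171; half-tol=0.401, Σhalf²=0.449116
  -F: nom -22.100 → Σnom=43.260; wc +0.140/-0.317 → slack +1.720/-1.488; half-tol=0.229, Σhalf²=0.501329
  -G: nom -3.100 → Σnom=40.160; wc +0.196/-0.480 → slack +1.916/-1.968; half-tol=0.338, Σhalf²=0.615573
Nominal = 40.160. Worst-case = [40.160 - 1.968, 40.160 + 1.916] = [38.192, 42.076]. RSS = √0.615573 = 0.785.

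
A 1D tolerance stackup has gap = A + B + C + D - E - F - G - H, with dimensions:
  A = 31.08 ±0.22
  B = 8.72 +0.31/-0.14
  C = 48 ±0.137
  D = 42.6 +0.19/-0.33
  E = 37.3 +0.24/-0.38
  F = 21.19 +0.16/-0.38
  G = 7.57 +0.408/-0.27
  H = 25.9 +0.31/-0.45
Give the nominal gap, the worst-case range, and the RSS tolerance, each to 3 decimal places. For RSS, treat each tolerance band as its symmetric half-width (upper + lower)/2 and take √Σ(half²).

nominal=38.440 wc=[36.495,40.777] rss=0.783

Stack each dimension's contribution:
  +A: nom +31.080 → Σnom=31.080; wc +0.220/-0.220 → slack +0.220/-0.220; half-tol=0.220, Σhalf²=0.048400
  +B: nom +8.720 → Σnom=39.800; wc +0.310/-0.140 → slack +0.530/-0.360; half-tol=0.225, Σhalf²=0.099025
  +C: nom +48.000 → Σnom=87.800; wc +0.137/-0.137 → slack +0.667/-0.497; half-tol=0.137, Σhalf²=0.117794
  +D: nom +42.600 → Σnom=130.400; wc +0.190/-0.330 → slack +0.857/-0.827; half-tol=0.260, Σhalf²=0.185394
  -E: nom -37.300 → Σnom=93.100; wc +0.380/-0.240 → slack +1.237/-1.067; half-tol=0.310, Σhalf²=0.281494
  -F: nom -21.190 → Σnom=71.910; wc +0.380/-0.160 → slack +1.617/-1.227; half-tol=0.270, Σhalf²=0.354394
  -G: nom -7.570 → Σnom=64.340; wc +0.270/-0.408 → slack +1.887/-1.635; half-tol=0.339, Σhalf²=0.469315
  -H: nom -25.900 → Σnom=38.440; wc +0.450/-0.310 → slack +2.337/-1.945; half-tol=0.380, Σhalf²=0.613715
Nominal = 38.440. Worst-case = [38.440 - 1.945, 38.440 + 2.337] = [36.495, 40.777]. RSS = √0.613715 = 0.783.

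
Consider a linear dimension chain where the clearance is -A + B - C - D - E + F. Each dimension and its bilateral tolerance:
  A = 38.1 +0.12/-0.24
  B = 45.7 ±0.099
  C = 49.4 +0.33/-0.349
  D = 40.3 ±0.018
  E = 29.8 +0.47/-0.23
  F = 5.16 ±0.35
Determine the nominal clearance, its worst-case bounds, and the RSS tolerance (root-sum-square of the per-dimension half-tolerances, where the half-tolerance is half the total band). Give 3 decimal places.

nominal=-106.740 wc=[-108.127,-105.454] rss=0.635

Stack each dimension's contribution:
  -A: nom -38.100 → Σnom=-38.100; wc +0.240/-0.120 → slack +0.240/-0.120; half-tol=0.180, Σhalf²=0.032400
  +B: nom +45.700 → Σnom=7.600; wc +0.099/-0.099 → slack +0.339/-0.219; half-tol=0.099, Σhalf²=0.042201
  -C: nom -49.400 → Σnom=-41.800; wc +0.349/-0.330 → slack +0.688/-0.549; half-tol=0.340, Σhalf²=0.157461
  -D: nom -40.300 → Σnom=-82.100; wc +0.018/-0.018 → slack +0.706/-0.567; half-tol=0.018, Σhalf²=0.157785
  -E: nom -29.800 → Σnom=-111.900; wc +0.230/-0.470 → slack +0.936/-1.037; half-tol=0.350, Σhalf²=0.280285
  +F: nom +5.160 → Σnom=-106.740; wc +0.350/-0.350 → slack +1.286/-1.387; half-tol=0.350, Σhalf²=0.402785
Nominal = -106.740. Worst-case = [-106.740 - 1.387, -106.740 + 1.286] = [-108.127, -105.454]. RSS = √0.402785 = 0.635.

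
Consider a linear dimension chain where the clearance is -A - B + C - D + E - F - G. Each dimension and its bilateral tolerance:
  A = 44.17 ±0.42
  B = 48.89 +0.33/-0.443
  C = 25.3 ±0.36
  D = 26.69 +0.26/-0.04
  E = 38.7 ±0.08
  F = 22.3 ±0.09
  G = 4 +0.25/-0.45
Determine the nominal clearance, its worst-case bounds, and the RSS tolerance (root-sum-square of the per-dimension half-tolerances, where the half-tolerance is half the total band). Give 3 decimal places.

nominal=-82.050 wc=[-83.840,-80.167] rss=0.784

Stack each dimension's contribution:
  -A: nom -44.170 → Σnom=-44.170; wc +0.420/-0.420 → slack +0.420/-0.420; half-tol=0.420, Σhalf²=0.176400
  -B: nom -48.890 → Σnom=-93.060; wc +0.443/-0.330 → slack +0.863/-0.750; half-tol=0.387, Σhalf²=0.325782
  +C: nom +25.300 → Σnom=-67.760; wc +0.360/-0.360 → slack +1.223/-1.110; half-tol=0.360, Σhalf²=0.455382
  -D: nom -26.690 → Σnom=-94.450; wc +0.040/-0.260 → slack +1.263/-1.370; half-tol=0.150, Σhalf²=0.477882
  +E: nom +38.700 → Σnom=-55.750; wc +0.080/-0.080 → slack +1.343/-1.450; half-tol=0.080, Σhalf²=0.484282
  -F: nom -22.300 → Σnom=-78.050; wc +0.090/-0.090 → slack +1.433/-1.540; half-tol=0.090, Σhalf²=0.492382
  -G: nom -4.000 → Σnom=-82.050; wc +0.450/-0.250 → slack +1.883/-1.790; half-tol=0.350, Σhalf²=0.614882
Nominal = -82.050. Worst-case = [-82.050 - 1.790, -82.050 + 1.883] = [-83.840, -80.167]. RSS = √0.614882 = 0.784.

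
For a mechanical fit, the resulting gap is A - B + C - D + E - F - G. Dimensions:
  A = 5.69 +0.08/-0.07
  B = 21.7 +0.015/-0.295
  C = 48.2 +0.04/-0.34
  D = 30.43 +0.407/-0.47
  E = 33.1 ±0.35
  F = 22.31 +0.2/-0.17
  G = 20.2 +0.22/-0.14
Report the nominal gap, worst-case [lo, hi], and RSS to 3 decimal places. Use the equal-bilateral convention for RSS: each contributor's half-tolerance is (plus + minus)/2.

Stack each dimension's contribution:
  +A: nom +5.690 → Σnom=5.690; wc +0.080/-0.070 → slack +0.080/-0.070; half-tol=0.075, Σhalf²=0.005625
  -B: nom -21.700 → Σnom=-16.010; wc +0.295/-0.015 → slack +0.375/-0.085; half-tol=0.155, Σhalf²=0.029650
  +C: nom +48.200 → Σnom=32.190; wc +0.040/-0.340 → slack +0.415/-0.425; half-tol=0.190, Σhalf²=0.065750
  -D: nom -30.430 → Σnom=1.760; wc +0.470/-0.407 → slack +0.885/-0.832; half-tol=0.439, Σhalf²=0.258032
  +E: nom +33.100 → Σnom=34.860; wc +0.350/-0.350 → slack +1.235/-1.182; half-tol=0.350, Σhalf²=0.380532
  -F: nom -22.310 → Σnom=12.550; wc +0.170/-0.200 → slack +1.405/-1.382; half-tol=0.185, Σhalf²=0.414757
  -G: nom -20.200 → Σnom=-7.650; wc +0.140/-0.220 → slack +1.545/-1.602; half-tol=0.180, Σhalf²=0.447157
Nominal = -7.650. Worst-case = [-7.650 - 1.602, -7.650 + 1.545] = [-9.252, -6.105]. RSS = √0.447157 = 0.669.

nominal=-7.650 wc=[-9.252,-6.105] rss=0.669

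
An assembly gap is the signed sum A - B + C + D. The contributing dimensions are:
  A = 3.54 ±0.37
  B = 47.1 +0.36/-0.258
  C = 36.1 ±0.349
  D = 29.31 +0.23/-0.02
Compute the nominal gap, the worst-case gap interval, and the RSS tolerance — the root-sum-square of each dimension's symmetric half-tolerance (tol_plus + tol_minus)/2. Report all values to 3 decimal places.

Stack each dimension's contribution:
  +A: nom +3.540 → Σnom=3.540; wc +0.370/-0.370 → slack +0.370/-0.370; half-tol=0.370, Σhalf²=0.136900
  -B: nom -47.100 → Σnom=-43.560; wc +0.258/-0.360 → slack +0.628/-0.730; half-tol=0.309, Σhalf²=0.232381
  +C: nom +36.100 → Σnom=-7.460; wc +0.349/-0.349 → slack +0.977/-1.079; half-tol=0.349, Σhalf²=0.354182
  +D: nom +29.310 → Σnom=21.850; wc +0.230/-0.020 → slack +1.207/-1.099; half-tol=0.125, Σhalf²=0.369807
Nominal = 21.850. Worst-case = [21.850 - 1.099, 21.850 + 1.207] = [20.751, 23.057]. RSS = √0.369807 = 0.608.

nominal=21.850 wc=[20.751,23.057] rss=0.608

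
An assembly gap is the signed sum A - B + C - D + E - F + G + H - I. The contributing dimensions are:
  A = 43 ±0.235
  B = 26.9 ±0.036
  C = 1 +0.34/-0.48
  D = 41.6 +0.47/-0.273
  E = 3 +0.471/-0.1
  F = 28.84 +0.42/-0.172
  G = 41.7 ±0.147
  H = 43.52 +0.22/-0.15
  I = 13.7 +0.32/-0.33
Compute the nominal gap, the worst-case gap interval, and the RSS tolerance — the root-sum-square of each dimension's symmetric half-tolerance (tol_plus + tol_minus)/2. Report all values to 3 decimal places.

nominal=21.180 wc=[18.822,23.404] rss=0.833

Stack each dimension's contribution:
  +A: nom +43.000 → Σnom=43.000; wc +0.235/-0.235 → slack +0.235/-0.235; half-tol=0.235, Σhalf²=0.055225
  -B: nom -26.900 → Σnom=16.100; wc +0.036/-0.036 → slack +0.271/-0.271; half-tol=0.036, Σhalf²=0.056521
  +C: nom +1.000 → Σnom=17.100; wc +0.340/-0.480 → slack +0.611/-0.751; half-tol=0.410, Σhalf²=0.224621
  -D: nom -41.600 → Σnom=-24.500; wc +0.273/-0.470 → slack +0.884/-1.221; half-tol=0.371, Σhalf²=0.362633
  +E: nom +3.000 → Σnom=-21.500; wc +0.471/-0.100 → slack +1.355/-1.321; half-tol=0.285, Σhalf²=0.444144
  -F: nom -28.840 → Σnom=-50.340; wc +0.172/-0.420 → slack +1.527/-1.741; half-tol=0.296, Σhalf²=0.531760
  +G: nom +41.700 → Σnom=-8.640; wc +0.147/-0.147 → slack +1.674/-1.888; half-tol=0.147, Σhalf²=0.553369
  +H: nom +43.520 → Σnom=34.880; wc +0.220/-0.150 → slack +1.894/-2.038; half-tol=0.185, Σhalf²=0.587593
  -I: nom -13.700 → Σnom=21.180; wc +0.330/-0.320 → slack +2.224/-2.358; half-tol=0.325, Σhalf²=0.693218
Nominal = 21.180. Worst-case = [21.180 - 2.358, 21.180 + 2.224] = [18.822, 23.404]. RSS = √0.693218 = 0.833.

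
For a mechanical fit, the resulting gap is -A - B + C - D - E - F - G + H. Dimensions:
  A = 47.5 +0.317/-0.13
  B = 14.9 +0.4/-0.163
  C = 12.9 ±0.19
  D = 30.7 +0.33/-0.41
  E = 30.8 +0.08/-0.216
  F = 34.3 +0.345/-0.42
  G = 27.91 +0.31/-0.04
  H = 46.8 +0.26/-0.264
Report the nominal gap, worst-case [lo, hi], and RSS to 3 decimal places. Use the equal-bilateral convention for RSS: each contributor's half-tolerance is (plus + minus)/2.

Stack each dimension's contribution:
  -A: nom -47.500 → Σnom=-47.500; wc +0.130/-0.317 → slack +0.130/-0.317; half-tol=0.224, Σhalf²=0.049952
  -B: nom -14.900 → Σnom=-62.400; wc +0.163/-0.400 → slack +0.293/-0.717; half-tol=0.282, Σhalf²=0.129195
  +C: nom +12.900 → Σnom=-49.500; wc +0.190/-0.190 → slack +0.483/-0.907; half-tol=0.190, Σhalf²=0.165295
  -D: nom -30.700 → Σnom=-80.200; wc +0.410/-0.330 → slack +0.893/-1.237; half-tol=0.370, Σhalf²=0.302195
  -E: nom -30.800 → Σnom=-111.000; wc +0.216/-0.080 → slack +1.109/-1.317; half-tol=0.148, Σhalf²=0.324099
  -F: nom -34.300 → Σnom=-145.300; wc +0.420/-0.345 → slack +1.529/-1.662; half-tol=0.382, Σhalf²=0.470405
  -G: nom -27.910 → Σnom=-173.210; wc +0.040/-0.310 → slack +1.569/-1.972; half-tol=0.175, Σhalf²=0.501030
  +H: nom +46.800 → Σnom=-126.410; wc +0.260/-0.264 → slack +1.829/-2.236; half-tol=0.262, Σhalf²=0.569674
Nominal = -126.410. Worst-case = [-126.410 - 2.236, -126.410 + 1.829] = [-128.646, -124.581]. RSS = √0.569674 = 0.755.

nominal=-126.410 wc=[-128.646,-124.581] rss=0.755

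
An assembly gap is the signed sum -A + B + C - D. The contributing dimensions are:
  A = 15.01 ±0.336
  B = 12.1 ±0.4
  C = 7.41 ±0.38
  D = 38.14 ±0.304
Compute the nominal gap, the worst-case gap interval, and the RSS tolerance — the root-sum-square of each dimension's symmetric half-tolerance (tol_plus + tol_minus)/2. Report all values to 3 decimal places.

nominal=-33.640 wc=[-35.060,-32.220] rss=0.714

Stack each dimension's contribution:
  -A: nom -15.010 → Σnom=-15.010; wc +0.336/-0.336 → slack +0.336/-0.336; half-tol=0.336, Σhalf²=0.112896
  +B: nom +12.100 → Σnom=-2.910; wc +0.400/-0.400 → slack +0.736/-0.736; half-tol=0.400, Σhalf²=0.272896
  +C: nom +7.410 → Σnom=4.500; wc +0.380/-0.380 → slack +1.116/-1.116; half-tol=0.380, Σhalf²=0.417296
  -D: nom -38.140 → Σnom=-33.640; wc +0.304/-0.304 → slack +1.420/-1.420; half-tol=0.304, Σhalf²=0.509712
Nominal = -33.640. Worst-case = [-33.640 - 1.420, -33.640 + 1.420] = [-35.060, -32.220]. RSS = √0.509712 = 0.714.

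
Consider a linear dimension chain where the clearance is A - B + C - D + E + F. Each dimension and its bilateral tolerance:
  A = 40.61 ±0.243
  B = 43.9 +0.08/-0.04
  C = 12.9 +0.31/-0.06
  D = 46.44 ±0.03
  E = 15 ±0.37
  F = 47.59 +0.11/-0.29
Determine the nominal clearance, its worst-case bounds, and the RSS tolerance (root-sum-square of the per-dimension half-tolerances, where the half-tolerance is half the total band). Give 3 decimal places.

nominal=25.760 wc=[24.687,26.863] rss=0.524

Stack each dimension's contribution:
  +A: nom +40.610 → Σnom=40.610; wc +0.243/-0.243 → slack +0.243/-0.243; half-tol=0.243, Σhalf²=0.059049
  -B: nom -43.900 → Σnom=-3.290; wc +0.040/-0.080 → slack +0.283/-0.323; half-tol=0.060, Σhalf²=0.062649
  +C: nom +12.900 → Σnom=9.610; wc +0.310/-0.060 → slack +0.593/-0.383; half-tol=0.185, Σhalf²=0.096874
  -D: nom -46.440 → Σnom=-36.830; wc +0.030/-0.030 → slack +0.623/-0.413; half-tol=0.030, Σhalf²=0.097774
  +E: nom +15.000 → Σnom=-21.830; wc +0.370/-0.370 → slack +0.993/-0.783; half-tol=0.370, Σhalf²=0.234674
  +F: nom +47.590 → Σnom=25.760; wc +0.110/-0.290 → slack +1.103/-1.073; half-tol=0.200, Σhalf²=0.274674
Nominal = 25.760. Worst-case = [25.760 - 1.073, 25.760 + 1.103] = [24.687, 26.863]. RSS = √0.274674 = 0.524.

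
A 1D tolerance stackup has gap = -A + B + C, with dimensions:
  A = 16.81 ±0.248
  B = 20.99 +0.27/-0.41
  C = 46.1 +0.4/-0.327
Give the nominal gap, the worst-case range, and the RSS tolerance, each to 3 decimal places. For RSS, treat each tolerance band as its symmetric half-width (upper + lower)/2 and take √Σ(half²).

Stack each dimension's contribution:
  -A: nom -16.810 → Σnom=-16.810; wc +0.248/-0.248 → slack +0.248/-0.248; half-tol=0.248, Σhalf²=0.061504
  +B: nom +20.990 → Σnom=4.180; wc +0.270/-0.410 → slack +0.518/-0.658; half-tol=0.340, Σhalf²=0.177104
  +C: nom +46.100 → Σnom=50.280; wc +0.400/-0.327 → slack +0.918/-0.985; half-tol=0.364, Σhalf²=0.309236
Nominal = 50.280. Worst-case = [50.280 - 0.985, 50.280 + 0.918] = [49.295, 51.198]. RSS = √0.309236 = 0.556.

nominal=50.280 wc=[49.295,51.198] rss=0.556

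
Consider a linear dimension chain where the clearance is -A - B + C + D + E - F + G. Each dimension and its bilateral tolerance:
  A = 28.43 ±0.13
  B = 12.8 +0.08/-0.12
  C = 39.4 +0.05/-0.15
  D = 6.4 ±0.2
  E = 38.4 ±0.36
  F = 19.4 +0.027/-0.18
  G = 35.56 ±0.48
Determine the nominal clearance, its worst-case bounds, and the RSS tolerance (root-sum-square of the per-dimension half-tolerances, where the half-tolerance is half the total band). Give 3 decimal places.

Stack each dimension's contribution:
  -A: nom -28.430 → Σnom=-28.430; wc +0.130/-0.130 → slack +0.130/-0.130; half-tol=0.130, Σhalf²=0.016900
  -B: nom -12.800 → Σnom=-41.230; wc +0.120/-0.080 → slack +0.250/-0.210; half-tol=0.100, Σhalf²=0.026900
  +C: nom +39.400 → Σnom=-1.830; wc +0.050/-0.150 → slack +0.300/-0.360; half-tol=0.100, Σhalf²=0.036900
  +D: nom +6.400 → Σnom=4.570; wc +0.200/-0.200 → slack +0.500/-0.560; half-tol=0.200, Σhalf²=0.076900
  +E: nom +38.400 → Σnom=42.970; wc +0.360/-0.360 → slack +0.860/-0.920; half-tol=0.360, Σhalf²=0.206500
  -F: nom -19.400 → Σnom=23.570; wc +0.180/-0.027 → slack +1.040/-0.947; half-tol=0.103, Σhalf²=0.217212
  +G: nom +35.560 → Σnom=59.130; wc +0.480/-0.480 → slack +1.520/-1.427; half-tol=0.480, Σhalf²=0.447612
Nominal = 59.130. Worst-case = [59.130 - 1.427, 59.130 + 1.520] = [57.703, 60.650]. RSS = √0.447612 = 0.669.

nominal=59.130 wc=[57.703,60.650] rss=0.669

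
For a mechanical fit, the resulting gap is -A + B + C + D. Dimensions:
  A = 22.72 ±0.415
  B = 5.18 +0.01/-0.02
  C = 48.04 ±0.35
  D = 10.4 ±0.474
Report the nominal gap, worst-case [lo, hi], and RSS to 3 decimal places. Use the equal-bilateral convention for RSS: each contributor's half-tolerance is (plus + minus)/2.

nominal=40.900 wc=[39.641,42.149] rss=0.721

Stack each dimension's contribution:
  -A: nom -22.720 → Σnom=-22.720; wc +0.415/-0.415 → slack +0.415/-0.415; half-tol=0.415, Σhalf²=0.172225
  +B: nom +5.180 → Σnom=-17.540; wc +0.010/-0.020 → slack +0.425/-0.435; half-tol=0.015, Σhalf²=0.172450
  +C: nom +48.040 → Σnom=30.500; wc +0.350/-0.350 → slack +0.775/-0.785; half-tol=0.350, Σhalf²=0.294950
  +D: nom +10.400 → Σnom=40.900; wc +0.474/-0.474 → slack +1.249/-1.259; half-tol=0.474, Σhalf²=0.519626
Nominal = 40.900. Worst-case = [40.900 - 1.259, 40.900 + 1.249] = [39.641, 42.149]. RSS = √0.519626 = 0.721.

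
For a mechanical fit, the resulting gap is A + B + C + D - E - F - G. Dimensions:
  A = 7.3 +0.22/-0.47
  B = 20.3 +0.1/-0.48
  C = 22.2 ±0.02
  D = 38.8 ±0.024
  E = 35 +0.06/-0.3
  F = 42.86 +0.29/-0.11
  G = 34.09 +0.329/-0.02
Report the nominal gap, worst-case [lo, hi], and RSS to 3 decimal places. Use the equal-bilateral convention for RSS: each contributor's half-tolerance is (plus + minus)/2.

Stack each dimension's contribution:
  +A: nom +7.300 → Σnom=7.300; wc +0.220/-0.470 → slack +0.220/-0.470; half-tol=0.345, Σhalf²=0.119025
  +B: nom +20.300 → Σnom=27.600; wc +0.100/-0.480 → slack +0.320/-0.950; half-tol=0.290, Σhalf²=0.203125
  +C: nom +22.200 → Σnom=49.800; wc +0.020/-0.020 → slack +0.340/-0.970; half-tol=0.020, Σhalf²=0.203525
  +D: nom +38.800 → Σnom=88.600; wc +0.024/-0.024 → slack +0.364/-0.994; half-tol=0.024, Σhalf²=0.204101
  -E: nom -35.000 → Σnom=53.600; wc +0.300/-0.060 → slack +0.664/-1.054; half-tol=0.180, Σhalf²=0.236501
  -F: nom -42.860 → Σnom=10.740; wc +0.110/-0.290 → slack +0.774/-1.344; half-tol=0.200, Σhalf²=0.276501
  -G: nom -34.090 → Σnom=-23.350; wc +0.020/-0.329 → slack +0.794/-1.673; half-tol=0.175, Σhalf²=0.306951
Nominal = -23.350. Worst-case = [-23.350 - 1.673, -23.350 + 0.794] = [-25.023, -22.556]. RSS = √0.306951 = 0.554.

nominal=-23.350 wc=[-25.023,-22.556] rss=0.554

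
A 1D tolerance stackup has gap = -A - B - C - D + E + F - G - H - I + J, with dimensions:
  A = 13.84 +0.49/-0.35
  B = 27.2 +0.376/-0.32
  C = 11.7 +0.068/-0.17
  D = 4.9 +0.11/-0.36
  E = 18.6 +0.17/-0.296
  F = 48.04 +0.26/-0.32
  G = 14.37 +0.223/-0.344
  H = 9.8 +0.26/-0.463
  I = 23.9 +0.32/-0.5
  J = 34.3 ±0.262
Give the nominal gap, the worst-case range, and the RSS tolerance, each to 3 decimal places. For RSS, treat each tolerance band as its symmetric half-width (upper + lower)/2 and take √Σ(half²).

nominal=-4.770 wc=[-7.495,-1.571] rss=0.976

Stack each dimension's contribution:
  -A: nom -13.840 → Σnom=-13.840; wc +0.350/-0.490 → slack +0.350/-0.490; half-tol=0.420, Σhalf²=0.176400
  -B: nom -27.200 → Σnom=-41.040; wc +0.320/-0.376 → slack +0.670/-0.866; half-tol=0.348, Σhalf²=0.297504
  -C: nom -11.700 → Σnom=-52.740; wc +0.170/-0.068 → slack +0.840/-0.934; half-tol=0.119, Σhalf²=0.311665
  -D: nom -4.900 → Σnom=-57.640; wc +0.360/-0.110 → slack +1.200/-1.044; half-tol=0.235, Σhalf²=0.366890
  +E: nom +18.600 → Σnom=-39.040; wc +0.170/-0.296 → slack +1.370/-1.340; half-tol=0.233, Σhalf²=0.421179
  +F: nom +48.040 → Σnom=9.000; wc +0.260/-0.320 → slack +1.630/-1.660; half-tol=0.290, Σhalf²=0.505279
  -G: nom -14.370 → Σnom=-5.370; wc +0.344/-0.223 → slack +1.974/-1.883; half-tol=0.283, Σhalf²=0.585651
  -H: nom -9.800 → Σnom=-15.170; wc +0.463/-0.260 → slack +2.437/-2.143; half-tol=0.362, Σhalf²=0.716333
  -I: nom -23.900 → Σnom=-39.070; wc +0.500/-0.320 → slack +2.937/-2.463; half-tol=0.410, Σhalf²=0.884433
  +J: nom +34.300 → Σnom=-4.770; wc +0.262/-0.262 → slack +3.199/-2.725; half-tol=0.262, Σhalf²=0.953078
Nominal = -4.770. Worst-case = [-4.770 - 2.725, -4.770 + 3.199] = [-7.495, -1.571]. RSS = √0.953078 = 0.976.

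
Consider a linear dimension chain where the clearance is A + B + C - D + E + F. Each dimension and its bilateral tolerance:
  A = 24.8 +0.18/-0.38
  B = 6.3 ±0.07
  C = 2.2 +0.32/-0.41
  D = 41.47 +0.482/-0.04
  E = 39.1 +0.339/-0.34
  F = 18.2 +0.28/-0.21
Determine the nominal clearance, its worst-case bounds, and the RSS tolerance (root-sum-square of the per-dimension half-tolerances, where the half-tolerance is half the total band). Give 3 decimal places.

nominal=49.130 wc=[47.238,50.359] rss=0.678

Stack each dimension's contribution:
  +A: nom +24.800 → Σnom=24.800; wc +0.180/-0.380 → slack +0.180/-0.380; half-tol=0.280, Σhalf²=0.078400
  +B: nom +6.300 → Σnom=31.100; wc +0.070/-0.070 → slack +0.250/-0.450; half-tol=0.070, Σhalf²=0.083300
  +C: nom +2.200 → Σnom=33.300; wc +0.320/-0.410 → slack +0.570/-0.860; half-tol=0.365, Σhalf²=0.216525
  -D: nom -41.470 → Σnom=-8.170; wc +0.040/-0.482 → slack +0.610/-1.342; half-tol=0.261, Σhalf²=0.284646
  +E: nom +39.100 → Σnom=30.930; wc +0.339/-0.340 → slack +0.949/-1.682; half-tol=0.340, Σhalf²=0.399906
  +F: nom +18.200 → Σnom=49.130; wc +0.280/-0.210 → slack +1.229/-1.892; half-tol=0.245, Σhalf²=0.459931
Nominal = 49.130. Worst-case = [49.130 - 1.892, 49.130 + 1.229] = [47.238, 50.359]. RSS = √0.459931 = 0.678.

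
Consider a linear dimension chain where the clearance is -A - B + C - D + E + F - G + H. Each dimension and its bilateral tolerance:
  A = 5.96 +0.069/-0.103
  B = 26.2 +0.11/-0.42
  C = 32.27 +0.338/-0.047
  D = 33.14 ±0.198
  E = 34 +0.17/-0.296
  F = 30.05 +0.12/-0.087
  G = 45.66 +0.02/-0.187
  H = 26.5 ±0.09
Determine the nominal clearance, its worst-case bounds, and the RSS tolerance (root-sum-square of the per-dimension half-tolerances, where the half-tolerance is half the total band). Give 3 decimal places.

Stack each dimension's contribution:
  -A: nom -5.960 → Σnom=-5.960; wc +0.103/-0.069 → slack +0.103/-0.069; half-tol=0.086, Σhalf²=0.007396
  -B: nom -26.200 → Σnom=-32.160; wc +0.420/-0.110 → slack +0.523/-0.179; half-tol=0.265, Σhalf²=0.077621
  +C: nom +32.270 → Σnom=0.110; wc +0.338/-0.047 → slack +0.861/-0.226; half-tol=0.193, Σhalf²=0.114677
  -D: nom -33.140 → Σnom=-33.030; wc +0.198/-0.198 → slack +1.059/-0.424; half-tol=0.198, Σhalf²=0.153881
  +E: nom +34.000 → Σnom=0.970; wc +0.170/-0.296 → slack +1.229/-0.720; half-tol=0.233, Σhalf²=0.208170
  +F: nom +30.050 → Σnom=31.020; wc +0.120/-0.087 → slack +1.349/-0.807; half-tol=0.103, Σhalf²=0.218883
  -G: nom -45.660 → Σnom=-14.640; wc +0.187/-0.020 → slack +1.536/-0.827; half-tol=0.103, Σhalf²=0.229595
  +H: nom +26.500 → Σnom=11.860; wc +0.090/-0.090 → slack +1.626/-0.917; half-tol=0.090, Σhalf²=0.237695
Nominal = 11.860. Worst-case = [11.860 - 0.917, 11.860 + 1.626] = [10.943, 13.486]. RSS = √0.237695 = 0.488.

nominal=11.860 wc=[10.943,13.486] rss=0.488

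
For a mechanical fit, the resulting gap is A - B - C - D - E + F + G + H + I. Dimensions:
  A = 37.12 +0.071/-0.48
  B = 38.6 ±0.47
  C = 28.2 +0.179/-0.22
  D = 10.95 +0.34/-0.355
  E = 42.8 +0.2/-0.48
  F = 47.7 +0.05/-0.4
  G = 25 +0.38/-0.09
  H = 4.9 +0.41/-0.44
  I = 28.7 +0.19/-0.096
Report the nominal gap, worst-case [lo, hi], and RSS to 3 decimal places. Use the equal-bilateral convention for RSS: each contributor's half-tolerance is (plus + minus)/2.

Stack each dimension's contribution:
  +A: nom +37.120 → Σnom=37.120; wc +0.071/-0.480 → slack +0.071/-0.480; half-tol=0.275, Σhalf²=0.075900
  -B: nom -38.600 → Σnom=-1.480; wc +0.470/-0.470 → slack +0.541/-0.950; half-tol=0.470, Σhalf²=0.296800
  -C: nom -28.200 → Σnom=-29.680; wc +0.220/-0.179 → slack +0.761/-1.129; half-tol=0.200, Σhalf²=0.336600
  -D: nom -10.950 → Σnom=-40.630; wc +0.355/-0.340 → slack +1.116/-1.469; half-tol=0.348, Σhalf²=0.457357
  -E: nom -42.800 → Σnom=-83.430; wc +0.480/-0.200 → slack +1.596/-1.669; half-tol=0.340, Σhalf²=0.572957
  +F: nom +47.700 → Σnom=-35.730; wc +0.050/-0.400 → slack +1.646/-2.069; half-tol=0.225, Σhalf²=0.623582
  +G: nom +25.000 → Σnom=-10.730; wc +0.380/-0.090 → slack +2.026/-2.159; half-tol=0.235, Σhalf²=0.678807
  +H: nom +4.900 → Σnom=-5.830; wc +0.410/-0.440 → slack +2.436/-2.599; half-tol=0.425, Σhalf²=0.859432
  +I: nom +28.700 → Σnom=22.870; wc +0.190/-0.096 → slack +2.626/-2.695; half-tol=0.143, Σhalf²=0.879881
Nominal = 22.870. Worst-case = [22.870 - 2.695, 22.870 + 2.626] = [20.175, 25.496]. RSS = √0.879881 = 0.938.

nominal=22.870 wc=[20.175,25.496] rss=0.938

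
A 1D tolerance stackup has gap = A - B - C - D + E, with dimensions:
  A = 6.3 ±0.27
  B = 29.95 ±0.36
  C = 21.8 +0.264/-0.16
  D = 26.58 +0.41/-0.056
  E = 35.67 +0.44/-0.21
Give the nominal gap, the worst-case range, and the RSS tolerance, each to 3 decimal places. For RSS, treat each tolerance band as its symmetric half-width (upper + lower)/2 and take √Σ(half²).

nominal=-36.360 wc=[-37.874,-35.074] rss=0.638

Stack each dimension's contribution:
  +A: nom +6.300 → Σnom=6.300; wc +0.270/-0.270 → slack +0.270/-0.270; half-tol=0.270, Σhalf²=0.072900
  -B: nom -29.950 → Σnom=-23.650; wc +0.360/-0.360 → slack +0.630/-0.630; half-tol=0.360, Σhalf²=0.202500
  -C: nom -21.800 → Σnom=-45.450; wc +0.160/-0.264 → slack +0.790/-0.894; half-tol=0.212, Σhalf²=0.247444
  -D: nom -26.580 → Σnom=-72.030; wc +0.056/-0.410 → slack +0.846/-1.304; half-tol=0.233, Σhalf²=0.301733
  +E: nom +35.670 → Σnom=-36.360; wc +0.440/-0.210 → slack +1.286/-1.514; half-tol=0.325, Σhalf²=0.407358
Nominal = -36.360. Worst-case = [-36.360 - 1.514, -36.360 + 1.286] = [-37.874, -35.074]. RSS = √0.407358 = 0.638.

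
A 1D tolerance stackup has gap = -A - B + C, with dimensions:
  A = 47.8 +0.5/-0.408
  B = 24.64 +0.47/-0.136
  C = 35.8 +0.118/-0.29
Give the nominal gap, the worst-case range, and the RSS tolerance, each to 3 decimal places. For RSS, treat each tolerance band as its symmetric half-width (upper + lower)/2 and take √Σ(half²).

nominal=-36.640 wc=[-37.900,-35.978] rss=0.583

Stack each dimension's contribution:
  -A: nom -47.800 → Σnom=-47.800; wc +0.408/-0.500 → slack +0.408/-0.500; half-tol=0.454, Σhalf²=0.206116
  -B: nom -24.640 → Σnom=-72.440; wc +0.136/-0.470 → slack +0.544/-0.970; half-tol=0.303, Σhalf²=0.297925
  +C: nom +35.800 → Σnom=-36.640; wc +0.118/-0.290 → slack +0.662/-1.260; half-tol=0.204, Σhalf²=0.339541
Nominal = -36.640. Worst-case = [-36.640 - 1.260, -36.640 + 0.662] = [-37.900, -35.978]. RSS = √0.339541 = 0.583.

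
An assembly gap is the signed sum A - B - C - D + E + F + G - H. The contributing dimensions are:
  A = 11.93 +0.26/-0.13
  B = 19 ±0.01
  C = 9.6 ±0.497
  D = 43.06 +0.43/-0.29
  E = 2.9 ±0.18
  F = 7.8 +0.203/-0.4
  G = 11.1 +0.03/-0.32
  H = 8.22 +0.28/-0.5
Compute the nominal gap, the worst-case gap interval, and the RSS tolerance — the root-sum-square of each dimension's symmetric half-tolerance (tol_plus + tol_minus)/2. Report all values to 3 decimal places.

Stack each dimension's contribution:
  +A: nom +11.930 → Σnom=11.930; wc +0.260/-0.130 → slack +0.260/-0.130; half-tol=0.195, Σhalf²=0.038025
  -B: nom -19.000 → Σnom=-7.070; wc +0.010/-0.010 → slack +0.270/-0.140; half-tol=0.010, Σhalf²=0.038125
  -C: nom -9.600 → Σnom=-16.670; wc +0.497/-0.497 → slack +0.767/-0.637; half-tol=0.497, Σhalf²=0.285134
  -D: nom -43.060 → Σnom=-59.730; wc +0.290/-0.430 → slack +1.057/-1.067; half-tol=0.360, Σhalf²=0.414734
  +E: nom +2.900 → Σnom=-56.830; wc +0.180/-0.180 → slack +1.237/-1.247; half-tol=0.180, Σhalf²=0.447134
  +F: nom +7.800 → Σnom=-49.030; wc +0.203/-0.400 → slack +1.440/-1.647; half-tol=0.301, Σhalf²=0.538036
  +G: nom +11.100 → Σnom=-37.930; wc +0.030/-0.320 → slack +1.470/-1.967; half-tol=0.175, Σhalf²=0.568661
  -H: nom -8.220 → Σnom=-46.150; wc +0.500/-0.280 → slack +1.970/-2.247; half-tol=0.390, Σhalf²=0.720761
Nominal = -46.150. Worst-case = [-46.150 - 2.247, -46.150 + 1.970] = [-48.397, -44.180]. RSS = √0.720761 = 0.849.

nominal=-46.150 wc=[-48.397,-44.180] rss=0.849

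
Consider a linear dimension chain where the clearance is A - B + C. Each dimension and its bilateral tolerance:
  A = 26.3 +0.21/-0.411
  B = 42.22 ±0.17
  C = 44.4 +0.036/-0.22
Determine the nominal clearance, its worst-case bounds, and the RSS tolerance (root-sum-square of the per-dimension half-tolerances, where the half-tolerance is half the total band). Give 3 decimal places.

Stack each dimension's contribution:
  +A: nom +26.300 → Σnom=26.300; wc +0.210/-0.411 → slack +0.210/-0.411; half-tol=0.310, Σhalf²=0.096410
  -B: nom -42.220 → Σnom=-15.920; wc +0.170/-0.170 → slack +0.380/-0.581; half-tol=0.170, Σhalf²=0.125310
  +C: nom +44.400 → Σnom=28.480; wc +0.036/-0.220 → slack +0.416/-0.801; half-tol=0.128, Σhalf²=0.141694
Nominal = 28.480. Worst-case = [28.480 - 0.801, 28.480 + 0.416] = [27.679, 28.896]. RSS = √0.141694 = 0.376.

nominal=28.480 wc=[27.679,28.896] rss=0.376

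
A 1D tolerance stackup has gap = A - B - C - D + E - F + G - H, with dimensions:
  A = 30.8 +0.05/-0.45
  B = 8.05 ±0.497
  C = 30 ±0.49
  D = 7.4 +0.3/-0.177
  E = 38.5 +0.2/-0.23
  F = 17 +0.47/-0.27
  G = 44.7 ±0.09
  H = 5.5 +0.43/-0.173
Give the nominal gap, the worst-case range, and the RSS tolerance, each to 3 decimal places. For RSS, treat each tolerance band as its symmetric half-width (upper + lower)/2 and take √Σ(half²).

Stack each dimension's contribution:
  +A: nom +30.800 → Σnom=30.800; wc +0.050/-0.450 → slack +0.050/-0.450; half-tol=0.250, Σhalf²=0.062500
  -B: nom -8.050 → Σnom=22.750; wc +0.497/-0.497 → slack +0.547/-0.947; half-tol=0.497, Σhalf²=0.309509
  -C: nom -30.000 → Σnom=-7.250; wc +0.490/-0.490 → slack +1.037/-1.437; half-tol=0.490, Σhalf²=0.549609
  -D: nom -7.400 → Σnom=-14.650; wc +0.177/-0.300 → slack +1.214/-1.737; half-tol=0.238, Σhalf²=0.606491
  +E: nom +38.500 → Σnom=23.850; wc +0.200/-0.230 → slack +1.414/-1.967; half-tol=0.215, Σhalf²=0.652716
  -F: nom -17.000 → Σnom=6.850; wc +0.270/-0.470 → slack +1.684/-2.437; half-tol=0.370, Σhalf²=0.789616
  +G: nom +44.700 → Σnom=51.550; wc +0.090/-0.090 → slack +1.774/-2.527; half-tol=0.090, Σhalf²=0.797716
  -H: nom -5.500 → Σnom=46.050; wc +0.173/-0.430 → slack +1.947/-2.957; half-tol=0.301, Σhalf²=0.888618
Nominal = 46.050. Worst-case = [46.050 - 2.957, 46.050 + 1.947] = [43.093, 47.997]. RSS = √0.888618 = 0.943.

nominal=46.050 wc=[43.093,47.997] rss=0.943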